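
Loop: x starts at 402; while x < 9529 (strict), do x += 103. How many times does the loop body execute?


Step 1: x goes from 402 toward 9529 by 103; the body runs while x<9529, so iterations = ceil((bound-start)/step)
Step 2: Distance=9127
Step 3: ceil(9127/103)=89

89


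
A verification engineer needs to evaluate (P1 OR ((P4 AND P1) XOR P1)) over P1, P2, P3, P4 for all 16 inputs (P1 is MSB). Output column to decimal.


Formula: (P1 OR ((P4 AND P1) XOR P1)) over P1, P2, P3, P4 (16 rows)
Evaluate each row (bits = P1,P2,P3,P4, MSB first):
  row 0 [0000]: (0 OR ((0 AND 0) XOR 0)) -> 0
  row 1 [0001]: (0 OR ((1 AND 0) XOR 0)) -> 0
  row 2 [0010]: (0 OR ((0 AND 0) XOR 0)) -> 0
  row 3 [0011]: (0 OR ((1 AND 0) XOR 0)) -> 0
  row 4 [0100]: (0 OR ((0 AND 0) XOR 0)) -> 0
  row 5 [0101]: (0 OR ((1 AND 0) XOR 0)) -> 0
  row 6 [0110]: (0 OR ((0 AND 0) XOR 0)) -> 0
  row 7 [0111]: (0 OR ((1 AND 0) XOR 0)) -> 0
  row 8 [1000]: (1 OR ((0 AND 1) XOR 1)) -> 1
  row 9 [1001]: (1 OR ((1 AND 1) XOR 1)) -> 1
  row 10 [1010]: (1 OR ((0 AND 1) XOR 1)) -> 1
  row 11 [1011]: (1 OR ((1 AND 1) XOR 1)) -> 1
  row 12 [1100]: (1 OR ((0 AND 1) XOR 1)) -> 1
  row 13 [1101]: (1 OR ((1 AND 1) XOR 1)) -> 1
  row 14 [1110]: (1 OR ((0 AND 1) XOR 1)) -> 1
  row 15 [1111]: (1 OR ((1 AND 1) XOR 1)) -> 1
Full result column, 4 rows per line (P1,P2 fixed per line; P3,P4 runs 00..11 left to right):
  rows 0-3 [P1,P2=00]: 0000  = hex 0
  rows 4-7 [P1,P2=01]: 0000  = hex 0
  rows 8-11 [P1,P2=10]: 1111  = hex F
  rows 12-15 [P1,P2=11]: 1111  = hex F
Output column (row 0 .. row 15) = 0000000011111111
Output column grouped in 4s = 0000 0000 1111 1111 = 0x00FF
Convert to decimal digit by digit (value = value*16 + digit):
  0 -> 0
  0*16 + 0 = 0
  0*16 + 15 (F) = 15
  15*16 + 15 (F) = 255
Decimal = 255

255


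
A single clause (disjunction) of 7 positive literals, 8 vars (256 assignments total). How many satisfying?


Step 1: Total=2^8=256
Step 2: Unsat when all 7 false: 2^1=2
Step 3: Sat=256-2=254

254


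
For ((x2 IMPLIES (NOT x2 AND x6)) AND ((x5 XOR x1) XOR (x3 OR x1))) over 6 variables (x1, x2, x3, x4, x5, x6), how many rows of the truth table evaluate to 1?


Formula: ((x2 IMPLIES (NOT x2 AND x6)) AND ((x5 XOR x1) XOR (x3 OR x1))) over 6 vars (64 rows)
Evaluate each row (x1, x2, x3, x4, x5, x6 as bits, MSB first):
  row 0 [000000]: ((0 IMPLIES (NOT 0 AND 0)) AND ((0 XOR 0) XOR (0 OR 0))) -> 0
  row 1 [000001]: ((0 IMPLIES (NOT 0 AND 1)) AND ((0 XOR 0) XOR (0 OR 0))) -> 0
  row 2 [000010]: ((0 IMPLIES (NOT 0 AND 0)) AND ((1 XOR 0) XOR (0 OR 0))) -> 1
  row 3 [000011]: ((0 IMPLIES (NOT 0 AND 1)) AND ((1 XOR 0) XOR (0 OR 0))) -> 1
  row 4 [000100]: ((0 IMPLIES (NOT 0 AND 0)) AND ((0 XOR 0) XOR (0 OR 0))) -> 0
  (every remaining row is evaluated the same way; all 64 results are listed next)
Full result column, 8 rows per line (x1,x2,x3 fixed per line; x4,x5,x6 runs 000..111 left to right):
  rows 0-7 [x1,x2,x3=000]: 00110011  (ones: 4)
  rows 8-15 [x1,x2,x3=001]: 11001100  (ones: 4)
  rows 16-23 [x1,x2,x3=010]: 00000000  (ones: 0)
  rows 24-31 [x1,x2,x3=011]: 00000000  (ones: 0)
  rows 32-39 [x1,x2,x3=100]: 00110011  (ones: 4)
  rows 40-47 [x1,x2,x3=101]: 00110011  (ones: 4)
  rows 48-55 [x1,x2,x3=110]: 00000000  (ones: 0)
  rows 56-63 [x1,x2,x3=111]: 00000000  (ones: 0)
Count of 1-rows = 4+4+0+0+4+4+0+0 = 16

16


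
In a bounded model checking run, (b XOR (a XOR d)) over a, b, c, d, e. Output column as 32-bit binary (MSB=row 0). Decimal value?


Formula: (b XOR (a XOR d)) over a, b, c, d, e (32 rows)
Evaluate each row (bits = a,b,c,d,e, MSB first):
  row 0 [00000]: (0 XOR (0 XOR 0)) -> 0
  row 1 [00001]: (0 XOR (0 XOR 0)) -> 0
  row 2 [00010]: (0 XOR (0 XOR 1)) -> 1
  row 3 [00011]: (0 XOR (0 XOR 1)) -> 1
  row 4 [00100]: (0 XOR (0 XOR 0)) -> 0
  row 5 [00101]: (0 XOR (0 XOR 0)) -> 0
  row 6 [00110]: (0 XOR (0 XOR 1)) -> 1
  row 7 [00111]: (0 XOR (0 XOR 1)) -> 1
  row 8 [01000]: (1 XOR (0 XOR 0)) -> 1
  row 9 [01001]: (1 XOR (0 XOR 0)) -> 1
  row 10 [01010]: (1 XOR (0 XOR 1)) -> 0
  row 11 [01011]: (1 XOR (0 XOR 1)) -> 0
  row 12 [01100]: (1 XOR (0 XOR 0)) -> 1
  row 13 [01101]: (1 XOR (0 XOR 0)) -> 1
  row 14 [01110]: (1 XOR (0 XOR 1)) -> 0
  row 15 [01111]: (1 XOR (0 XOR 1)) -> 0
  row 16 [10000]: (0 XOR (1 XOR 0)) -> 1
  row 17 [10001]: (0 XOR (1 XOR 0)) -> 1
  row 18 [10010]: (0 XOR (1 XOR 1)) -> 0
  row 19 [10011]: (0 XOR (1 XOR 1)) -> 0
  row 20 [10100]: (0 XOR (1 XOR 0)) -> 1
  row 21 [10101]: (0 XOR (1 XOR 0)) -> 1
  row 22 [10110]: (0 XOR (1 XOR 1)) -> 0
  row 23 [10111]: (0 XOR (1 XOR 1)) -> 0
  row 24 [11000]: (1 XOR (1 XOR 0)) -> 0
  row 25 [11001]: (1 XOR (1 XOR 0)) -> 0
  row 26 [11010]: (1 XOR (1 XOR 1)) -> 1
  row 27 [11011]: (1 XOR (1 XOR 1)) -> 1
  row 28 [11100]: (1 XOR (1 XOR 0)) -> 0
  row 29 [11101]: (1 XOR (1 XOR 0)) -> 0
  row 30 [11110]: (1 XOR (1 XOR 1)) -> 1
  row 31 [11111]: (1 XOR (1 XOR 1)) -> 1
Full result column, 4 rows per line (a,b,c fixed per line; d,e runs 00..11 left to right):
  rows 0-3 [a,b,c=000]: 0011  = hex 3
  rows 4-7 [a,b,c=001]: 0011  = hex 3
  rows 8-11 [a,b,c=010]: 1100  = hex C
  rows 12-15 [a,b,c=011]: 1100  = hex C
  rows 16-19 [a,b,c=100]: 1100  = hex C
  rows 20-23 [a,b,c=101]: 1100  = hex C
  rows 24-27 [a,b,c=110]: 0011  = hex 3
  rows 28-31 [a,b,c=111]: 0011  = hex 3
Output column (row 0 .. row 31) = 00110011110011001100110000110011
Output column grouped in 4s = 0011 0011 1100 1100 1100 1100 0011 0011 = 0x33CCCC33
Convert to decimal digit by digit (value = value*16 + digit):
  3 -> 3
  3*16 + 3 = 51
  51*16 + 12 (C) = 828
  828*16 + 12 (C) = 13260
  13260*16 + 12 (C) = 212172
  212172*16 + 12 (C) = 3394764
  3394764*16 + 3 = 54316227
  54316227*16 + 3 = 869059635
Decimal = 869059635

869059635


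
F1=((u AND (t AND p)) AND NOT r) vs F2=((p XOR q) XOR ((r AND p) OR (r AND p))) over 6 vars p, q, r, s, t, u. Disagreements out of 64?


F1 = ((u AND (t AND p)) AND NOT r)
F2 = ((p XOR q) XOR ((r AND p) OR (r AND p)))
Evaluate both on each of 64 rows (bits = p,q,r,s,t,u):
  row 0 [000000]: F1=0 F2=0 -> 0
  row 1 [000001]: F1=0 F2=0 -> 0
  row 2 [000010]: F1=0 F2=0 -> 0
  row 3 [000011]: F1=0 F2=0 -> 0
  row 4 [000100]: F1=0 F2=0 -> 0
  (every remaining row is evaluated the same way; all 64 results are listed next)
Full result column, 8 rows per line (p,q,r fixed per line; s,t,u runs 000..111 left to right):
  rows 0-7 [p,q,r=000]: 00000000  (ones: 0)
  rows 8-15 [p,q,r=001]: 00000000  (ones: 0)
  rows 16-23 [p,q,r=010]: 11111111  (ones: 8)
  rows 24-31 [p,q,r=011]: 11111111  (ones: 8)
  rows 32-39 [p,q,r=100]: 11101110  (ones: 6)
  rows 40-47 [p,q,r=101]: 00000000  (ones: 0)
  rows 48-55 [p,q,r=110]: 00010001  (ones: 2)
  rows 56-63 [p,q,r=111]: 11111111  (ones: 8)
Disagreements = 0+0+8+8+6+0+2+8 = 32

32


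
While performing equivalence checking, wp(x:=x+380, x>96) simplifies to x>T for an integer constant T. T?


Formula: wp(x:=E, P) = P[E/x] (substitute E for x in postcondition)
Step 1: Postcondition: x>96
Step 2: Substitute x+380 for x: x+380>96
Step 3: Solve for x: x > 96-380 = -284

-284


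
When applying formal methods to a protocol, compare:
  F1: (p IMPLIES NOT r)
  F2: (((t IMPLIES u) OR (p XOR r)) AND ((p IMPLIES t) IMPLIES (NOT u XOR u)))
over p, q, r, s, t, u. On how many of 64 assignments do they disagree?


F1 = (p IMPLIES NOT r)
F2 = (((t IMPLIES u) OR (p XOR r)) AND ((p IMPLIES t) IMPLIES (NOT u XOR u)))
Evaluate both on each of 64 rows (bits = p,q,r,s,t,u):
  row 0 [000000]: F1=1 F2=1 -> 0
  row 1 [000001]: F1=1 F2=1 -> 0
  row 2 [000010]: F1=1 F2=0 (differ) -> 1
  row 3 [000011]: F1=1 F2=1 -> 0
  row 4 [000100]: F1=1 F2=1 -> 0
  (every remaining row is evaluated the same way; all 64 results are listed next)
Full result column, 8 rows per line (p,q,r fixed per line; s,t,u runs 000..111 left to right):
  rows 0-7 [p,q,r=000]: 00100010  (ones: 2)
  rows 8-15 [p,q,r=001]: 00000000  (ones: 0)
  rows 16-23 [p,q,r=010]: 00100010  (ones: 2)
  rows 24-31 [p,q,r=011]: 00000000  (ones: 0)
  rows 32-39 [p,q,r=100]: 00000000  (ones: 0)
  rows 40-47 [p,q,r=101]: 11011101  (ones: 6)
  rows 48-55 [p,q,r=110]: 00000000  (ones: 0)
  rows 56-63 [p,q,r=111]: 11011101  (ones: 6)
Disagreements = 2+0+2+0+0+6+0+6 = 16

16


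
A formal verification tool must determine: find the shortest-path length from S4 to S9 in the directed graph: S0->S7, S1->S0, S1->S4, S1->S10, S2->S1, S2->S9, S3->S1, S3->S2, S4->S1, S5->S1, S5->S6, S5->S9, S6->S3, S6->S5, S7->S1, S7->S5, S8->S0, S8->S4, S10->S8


BFS layer-by-layer from S4:
  dist 0: {S4}
  dist 1: {S1}
  dist 2: {S0, S10}
  dist 3: {S7, S8}
  dist 4: {S5}
  dist 5: {S6, S9}
  -> S9 reached at distance 5
Shortest path length = 5

5


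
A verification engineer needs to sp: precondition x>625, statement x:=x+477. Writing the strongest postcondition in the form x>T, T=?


Formula: sp(P, x:=E) = exists old_x. (x = E[old_x/x]) AND P[old_x/x] (old_x is the value of x before the assignment; eliminate old_x by solving x = E[old_x/x] for old_x)
Step 1: Precondition P: x>625, i.e. old_x > 625
Step 2: Assignment gives x = old_x + 477, so old_x = x - 477
Step 3: Substitute into P: x - 477 > 625
Step 4: Simplify: x > 625+477 = 1102

1102


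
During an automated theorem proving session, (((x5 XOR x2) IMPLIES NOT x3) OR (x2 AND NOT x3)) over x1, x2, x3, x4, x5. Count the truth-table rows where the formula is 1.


Formula: (((x5 XOR x2) IMPLIES NOT x3) OR (x2 AND NOT x3)) over 5 vars (32 rows)
Evaluate each row (x1, x2, x3, x4, x5 as bits, MSB first):
  row 0 [00000]: (((0 XOR 0) IMPLIES NOT 0) OR (0 AND NOT 0)) -> 1
  row 1 [00001]: (((1 XOR 0) IMPLIES NOT 0) OR (0 AND NOT 0)) -> 1
  row 2 [00010]: (((0 XOR 0) IMPLIES NOT 0) OR (0 AND NOT 0)) -> 1
  row 3 [00011]: (((1 XOR 0) IMPLIES NOT 0) OR (0 AND NOT 0)) -> 1
  row 4 [00100]: (((0 XOR 0) IMPLIES NOT 1) OR (0 AND NOT 1)) -> 1
  row 5 [00101]: (((1 XOR 0) IMPLIES NOT 1) OR (0 AND NOT 1)) -> 0
  row 6 [00110]: (((0 XOR 0) IMPLIES NOT 1) OR (0 AND NOT 1)) -> 1
  row 7 [00111]: (((1 XOR 0) IMPLIES NOT 1) OR (0 AND NOT 1)) -> 0
  row 8 [01000]: (((0 XOR 1) IMPLIES NOT 0) OR (1 AND NOT 0)) -> 1
  row 9 [01001]: (((1 XOR 1) IMPLIES NOT 0) OR (1 AND NOT 0)) -> 1
  row 10 [01010]: (((0 XOR 1) IMPLIES NOT 0) OR (1 AND NOT 0)) -> 1
  row 11 [01011]: (((1 XOR 1) IMPLIES NOT 0) OR (1 AND NOT 0)) -> 1
  row 12 [01100]: (((0 XOR 1) IMPLIES NOT 1) OR (1 AND NOT 1)) -> 0
  row 13 [01101]: (((1 XOR 1) IMPLIES NOT 1) OR (1 AND NOT 1)) -> 1
  row 14 [01110]: (((0 XOR 1) IMPLIES NOT 1) OR (1 AND NOT 1)) -> 0
  row 15 [01111]: (((1 XOR 1) IMPLIES NOT 1) OR (1 AND NOT 1)) -> 1
  row 16 [10000]: (((0 XOR 0) IMPLIES NOT 0) OR (0 AND NOT 0)) -> 1
  row 17 [10001]: (((1 XOR 0) IMPLIES NOT 0) OR (0 AND NOT 0)) -> 1
  row 18 [10010]: (((0 XOR 0) IMPLIES NOT 0) OR (0 AND NOT 0)) -> 1
  row 19 [10011]: (((1 XOR 0) IMPLIES NOT 0) OR (0 AND NOT 0)) -> 1
  row 20 [10100]: (((0 XOR 0) IMPLIES NOT 1) OR (0 AND NOT 1)) -> 1
  row 21 [10101]: (((1 XOR 0) IMPLIES NOT 1) OR (0 AND NOT 1)) -> 0
  row 22 [10110]: (((0 XOR 0) IMPLIES NOT 1) OR (0 AND NOT 1)) -> 1
  row 23 [10111]: (((1 XOR 0) IMPLIES NOT 1) OR (0 AND NOT 1)) -> 0
  row 24 [11000]: (((0 XOR 1) IMPLIES NOT 0) OR (1 AND NOT 0)) -> 1
  row 25 [11001]: (((1 XOR 1) IMPLIES NOT 0) OR (1 AND NOT 0)) -> 1
  row 26 [11010]: (((0 XOR 1) IMPLIES NOT 0) OR (1 AND NOT 0)) -> 1
  row 27 [11011]: (((1 XOR 1) IMPLIES NOT 0) OR (1 AND NOT 0)) -> 1
  row 28 [11100]: (((0 XOR 1) IMPLIES NOT 1) OR (1 AND NOT 1)) -> 0
  row 29 [11101]: (((1 XOR 1) IMPLIES NOT 1) OR (1 AND NOT 1)) -> 1
  row 30 [11110]: (((0 XOR 1) IMPLIES NOT 1) OR (1 AND NOT 1)) -> 0
  row 31 [11111]: (((1 XOR 1) IMPLIES NOT 1) OR (1 AND NOT 1)) -> 1
Full result column, 8 rows per line (x1,x2 fixed per line; x3,x4,x5 runs 000..111 left to right):
  rows 0-7 [x1,x2=00]: 11111010  (ones: 6)
  rows 8-15 [x1,x2=01]: 11110101  (ones: 6)
  rows 16-23 [x1,x2=10]: 11111010  (ones: 6)
  rows 24-31 [x1,x2=11]: 11110101  (ones: 6)
Count of 1-rows = 6+6+6+6 = 24

24


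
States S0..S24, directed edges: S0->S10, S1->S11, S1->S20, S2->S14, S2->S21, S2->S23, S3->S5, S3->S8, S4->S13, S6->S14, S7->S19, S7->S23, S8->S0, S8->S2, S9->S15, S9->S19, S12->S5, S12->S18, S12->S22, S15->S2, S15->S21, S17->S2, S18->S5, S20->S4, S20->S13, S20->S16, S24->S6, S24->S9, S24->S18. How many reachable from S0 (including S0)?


BFS from S0:
  layer 0: {S0}
  layer 1: {S10}
Reachable set: {S0, S10}
Count = 2

2


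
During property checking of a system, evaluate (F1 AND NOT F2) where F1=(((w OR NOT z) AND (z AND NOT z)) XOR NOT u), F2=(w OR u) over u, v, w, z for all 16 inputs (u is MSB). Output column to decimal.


F1 = (((w OR NOT z) AND (z AND NOT z)) XOR NOT u)
F2 = (w OR u)
Counterexample to F1=>F2 is where F1=1 and F2=0.
Evaluate each row (bits = u,v,w,z, MSB first):
  row 0 [0000]: F1=1 F2=0 -> F1&~F2 -> 1
  row 1 [0001]: F1=1 F2=0 -> F1&~F2 -> 1
  row 2 [0010]: F1=1 F2=1 -> F1&~F2 -> 0
  row 3 [0011]: F1=1 F2=1 -> F1&~F2 -> 0
  row 4 [0100]: F1=1 F2=0 -> F1&~F2 -> 1
  row 5 [0101]: F1=1 F2=0 -> F1&~F2 -> 1
  row 6 [0110]: F1=1 F2=1 -> F1&~F2 -> 0
  row 7 [0111]: F1=1 F2=1 -> F1&~F2 -> 0
  row 8 [1000]: F1=0 F2=1 -> F1&~F2 -> 0
  row 9 [1001]: F1=0 F2=1 -> F1&~F2 -> 0
  row 10 [1010]: F1=0 F2=1 -> F1&~F2 -> 0
  row 11 [1011]: F1=0 F2=1 -> F1&~F2 -> 0
  row 12 [1100]: F1=0 F2=1 -> F1&~F2 -> 0
  row 13 [1101]: F1=0 F2=1 -> F1&~F2 -> 0
  row 14 [1110]: F1=0 F2=1 -> F1&~F2 -> 0
  row 15 [1111]: F1=0 F2=1 -> F1&~F2 -> 0
Full result column, 4 rows per line (u,v fixed per line; w,z runs 00..11 left to right):
  rows 0-3 [u,v=00]: 1100  = hex C
  rows 4-7 [u,v=01]: 1100  = hex C
  rows 8-11 [u,v=10]: 0000  = hex 0
  rows 12-15 [u,v=11]: 0000  = hex 0
Counterexample vector (row 0 .. row 15) = 1100110000000000
Output column grouped in 4s = 1100 1100 0000 0000 = 0xCC00
Convert to decimal digit by digit (value = value*16 + digit):
  C -> 12
  12*16 + 12 (C) = 204
  204*16 + 0 = 3264
  3264*16 + 0 = 52224
Decimal = 52224

52224


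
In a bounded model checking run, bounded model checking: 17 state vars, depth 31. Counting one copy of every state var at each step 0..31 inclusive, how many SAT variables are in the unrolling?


BMC unrolls to depth k, creating one copy of each state var for steps 0..k.
Step count = 31 + 1 = 32 (steps 0 through 31)
Vars per step = 17
Total = 17 * 32 = 544

544


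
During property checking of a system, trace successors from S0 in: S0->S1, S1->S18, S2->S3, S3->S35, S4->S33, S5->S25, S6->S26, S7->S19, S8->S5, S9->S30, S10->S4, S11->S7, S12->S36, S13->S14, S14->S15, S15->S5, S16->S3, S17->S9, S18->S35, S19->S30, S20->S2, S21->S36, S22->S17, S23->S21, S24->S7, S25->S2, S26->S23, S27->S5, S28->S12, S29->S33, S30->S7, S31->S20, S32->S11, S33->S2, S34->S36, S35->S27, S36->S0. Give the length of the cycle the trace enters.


Trace from S0 until a state repeats:
  S0 -> S1 -> S18 -> S35 -> S27 -> S5 -> S25 -> S2 -> S3 -> S35
S35 first seen at step 3, revisited at step 9.
Cycle length = 9 - 3 = 6

6


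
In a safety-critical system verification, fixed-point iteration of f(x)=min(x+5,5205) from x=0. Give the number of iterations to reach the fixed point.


Step 1: x=0, cap=5205, increment=5
Step 2: x grows by 5 each step until capped at 5205; fixed point is x=5205
Step 3: iterations = ceil(5205/5) = 1041

1041


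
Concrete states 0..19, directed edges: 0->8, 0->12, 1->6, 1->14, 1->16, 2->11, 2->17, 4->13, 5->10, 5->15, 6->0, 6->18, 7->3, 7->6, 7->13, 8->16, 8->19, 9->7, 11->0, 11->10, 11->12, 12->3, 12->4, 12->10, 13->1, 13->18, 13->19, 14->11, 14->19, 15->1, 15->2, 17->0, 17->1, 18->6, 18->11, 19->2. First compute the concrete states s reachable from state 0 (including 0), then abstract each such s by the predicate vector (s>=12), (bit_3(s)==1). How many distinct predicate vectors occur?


BFS from 0:
Concrete reachable: {0, 1, 2, 3, 4, 6, 8, 10, 11, 12, 13, 14, 16, 17, 18, 19}
Abstract via predicates (s>=12), (bit_3(s)==1):
  (0,0) <- {0, 1, 2, 3, 4, 6}
  (0,1) <- {8, 10, 11}
  (1,0) <- {16, 17, 18, 19}
  (1,1) <- {12, 13, 14}
Distinct abstract states = 4

4


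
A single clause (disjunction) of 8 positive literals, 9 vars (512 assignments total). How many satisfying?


Step 1: Total=2^9=512
Step 2: Unsat when all 8 false: 2^1=2
Step 3: Sat=512-2=510

510


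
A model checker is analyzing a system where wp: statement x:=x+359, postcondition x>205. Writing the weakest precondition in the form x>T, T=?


Formula: wp(x:=E, P) = P[E/x] (substitute E for x in postcondition)
Step 1: Postcondition: x>205
Step 2: Substitute x+359 for x: x+359>205
Step 3: Solve for x: x > 205-359 = -154

-154


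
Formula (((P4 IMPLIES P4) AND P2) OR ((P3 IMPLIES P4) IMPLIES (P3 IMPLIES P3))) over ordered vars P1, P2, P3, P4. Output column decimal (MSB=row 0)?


Formula: (((P4 IMPLIES P4) AND P2) OR ((P3 IMPLIES P4) IMPLIES (P3 IMPLIES P3))) over P1, P2, P3, P4 (16 rows)
Evaluate each row (bits = P1,P2,P3,P4, MSB first):
  row 0 [0000]: (((0 IMPLIES 0) AND 0) OR ((0 IMPLIES 0) IMPLIES (0 IMPLIES 0))) -> 1
  row 1 [0001]: (((1 IMPLIES 1) AND 0) OR ((0 IMPLIES 1) IMPLIES (0 IMPLIES 0))) -> 1
  row 2 [0010]: (((0 IMPLIES 0) AND 0) OR ((1 IMPLIES 0) IMPLIES (1 IMPLIES 1))) -> 1
  row 3 [0011]: (((1 IMPLIES 1) AND 0) OR ((1 IMPLIES 1) IMPLIES (1 IMPLIES 1))) -> 1
  row 4 [0100]: (((0 IMPLIES 0) AND 1) OR ((0 IMPLIES 0) IMPLIES (0 IMPLIES 0))) -> 1
  row 5 [0101]: (((1 IMPLIES 1) AND 1) OR ((0 IMPLIES 1) IMPLIES (0 IMPLIES 0))) -> 1
  row 6 [0110]: (((0 IMPLIES 0) AND 1) OR ((1 IMPLIES 0) IMPLIES (1 IMPLIES 1))) -> 1
  row 7 [0111]: (((1 IMPLIES 1) AND 1) OR ((1 IMPLIES 1) IMPLIES (1 IMPLIES 1))) -> 1
  row 8 [1000]: (((0 IMPLIES 0) AND 0) OR ((0 IMPLIES 0) IMPLIES (0 IMPLIES 0))) -> 1
  row 9 [1001]: (((1 IMPLIES 1) AND 0) OR ((0 IMPLIES 1) IMPLIES (0 IMPLIES 0))) -> 1
  row 10 [1010]: (((0 IMPLIES 0) AND 0) OR ((1 IMPLIES 0) IMPLIES (1 IMPLIES 1))) -> 1
  row 11 [1011]: (((1 IMPLIES 1) AND 0) OR ((1 IMPLIES 1) IMPLIES (1 IMPLIES 1))) -> 1
  row 12 [1100]: (((0 IMPLIES 0) AND 1) OR ((0 IMPLIES 0) IMPLIES (0 IMPLIES 0))) -> 1
  row 13 [1101]: (((1 IMPLIES 1) AND 1) OR ((0 IMPLIES 1) IMPLIES (0 IMPLIES 0))) -> 1
  row 14 [1110]: (((0 IMPLIES 0) AND 1) OR ((1 IMPLIES 0) IMPLIES (1 IMPLIES 1))) -> 1
  row 15 [1111]: (((1 IMPLIES 1) AND 1) OR ((1 IMPLIES 1) IMPLIES (1 IMPLIES 1))) -> 1
Full result column, 4 rows per line (P1,P2 fixed per line; P3,P4 runs 00..11 left to right):
  rows 0-3 [P1,P2=00]: 1111  = hex F
  rows 4-7 [P1,P2=01]: 1111  = hex F
  rows 8-11 [P1,P2=10]: 1111  = hex F
  rows 12-15 [P1,P2=11]: 1111  = hex F
Output column (row 0 .. row 15) = 1111111111111111
Output column grouped in 4s = 1111 1111 1111 1111 = 0xFFFF
Convert to decimal digit by digit (value = value*16 + digit):
  F -> 15
  15*16 + 15 (F) = 255
  255*16 + 15 (F) = 4095
  4095*16 + 15 (F) = 65535
Decimal = 65535

65535


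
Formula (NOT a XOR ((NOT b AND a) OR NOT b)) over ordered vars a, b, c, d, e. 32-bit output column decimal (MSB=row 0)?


Formula: (NOT a XOR ((NOT b AND a) OR NOT b)) over a, b, c, d, e (32 rows)
Evaluate each row (bits = a,b,c,d,e, MSB first):
  row 0 [00000]: (NOT 0 XOR ((NOT 0 AND 0) OR NOT 0)) -> 0
  row 1 [00001]: (NOT 0 XOR ((NOT 0 AND 0) OR NOT 0)) -> 0
  row 2 [00010]: (NOT 0 XOR ((NOT 0 AND 0) OR NOT 0)) -> 0
  row 3 [00011]: (NOT 0 XOR ((NOT 0 AND 0) OR NOT 0)) -> 0
  row 4 [00100]: (NOT 0 XOR ((NOT 0 AND 0) OR NOT 0)) -> 0
  row 5 [00101]: (NOT 0 XOR ((NOT 0 AND 0) OR NOT 0)) -> 0
  row 6 [00110]: (NOT 0 XOR ((NOT 0 AND 0) OR NOT 0)) -> 0
  row 7 [00111]: (NOT 0 XOR ((NOT 0 AND 0) OR NOT 0)) -> 0
  row 8 [01000]: (NOT 0 XOR ((NOT 1 AND 0) OR NOT 1)) -> 1
  row 9 [01001]: (NOT 0 XOR ((NOT 1 AND 0) OR NOT 1)) -> 1
  row 10 [01010]: (NOT 0 XOR ((NOT 1 AND 0) OR NOT 1)) -> 1
  row 11 [01011]: (NOT 0 XOR ((NOT 1 AND 0) OR NOT 1)) -> 1
  row 12 [01100]: (NOT 0 XOR ((NOT 1 AND 0) OR NOT 1)) -> 1
  row 13 [01101]: (NOT 0 XOR ((NOT 1 AND 0) OR NOT 1)) -> 1
  row 14 [01110]: (NOT 0 XOR ((NOT 1 AND 0) OR NOT 1)) -> 1
  row 15 [01111]: (NOT 0 XOR ((NOT 1 AND 0) OR NOT 1)) -> 1
  row 16 [10000]: (NOT 1 XOR ((NOT 0 AND 1) OR NOT 0)) -> 1
  row 17 [10001]: (NOT 1 XOR ((NOT 0 AND 1) OR NOT 0)) -> 1
  row 18 [10010]: (NOT 1 XOR ((NOT 0 AND 1) OR NOT 0)) -> 1
  row 19 [10011]: (NOT 1 XOR ((NOT 0 AND 1) OR NOT 0)) -> 1
  row 20 [10100]: (NOT 1 XOR ((NOT 0 AND 1) OR NOT 0)) -> 1
  row 21 [10101]: (NOT 1 XOR ((NOT 0 AND 1) OR NOT 0)) -> 1
  row 22 [10110]: (NOT 1 XOR ((NOT 0 AND 1) OR NOT 0)) -> 1
  row 23 [10111]: (NOT 1 XOR ((NOT 0 AND 1) OR NOT 0)) -> 1
  row 24 [11000]: (NOT 1 XOR ((NOT 1 AND 1) OR NOT 1)) -> 0
  row 25 [11001]: (NOT 1 XOR ((NOT 1 AND 1) OR NOT 1)) -> 0
  row 26 [11010]: (NOT 1 XOR ((NOT 1 AND 1) OR NOT 1)) -> 0
  row 27 [11011]: (NOT 1 XOR ((NOT 1 AND 1) OR NOT 1)) -> 0
  row 28 [11100]: (NOT 1 XOR ((NOT 1 AND 1) OR NOT 1)) -> 0
  row 29 [11101]: (NOT 1 XOR ((NOT 1 AND 1) OR NOT 1)) -> 0
  row 30 [11110]: (NOT 1 XOR ((NOT 1 AND 1) OR NOT 1)) -> 0
  row 31 [11111]: (NOT 1 XOR ((NOT 1 AND 1) OR NOT 1)) -> 0
Full result column, 4 rows per line (a,b,c fixed per line; d,e runs 00..11 left to right):
  rows 0-3 [a,b,c=000]: 0000  = hex 0
  rows 4-7 [a,b,c=001]: 0000  = hex 0
  rows 8-11 [a,b,c=010]: 1111  = hex F
  rows 12-15 [a,b,c=011]: 1111  = hex F
  rows 16-19 [a,b,c=100]: 1111  = hex F
  rows 20-23 [a,b,c=101]: 1111  = hex F
  rows 24-27 [a,b,c=110]: 0000  = hex 0
  rows 28-31 [a,b,c=111]: 0000  = hex 0
Output column (row 0 .. row 31) = 00000000111111111111111100000000
Output column grouped in 4s = 0000 0000 1111 1111 1111 1111 0000 0000 = 0x00FFFF00
Convert to decimal digit by digit (value = value*16 + digit):
  0 -> 0
  0*16 + 0 = 0
  0*16 + 15 (F) = 15
  15*16 + 15 (F) = 255
  255*16 + 15 (F) = 4095
  4095*16 + 15 (F) = 65535
  65535*16 + 0 = 1048560
  1048560*16 + 0 = 16776960
Decimal = 16776960

16776960


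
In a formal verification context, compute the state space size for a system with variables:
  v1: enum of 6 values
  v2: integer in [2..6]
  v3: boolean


State space = product of domain sizes of all variables.
Domain sizes:
  v1 (enum of 6 values): 6
  v2 (integer in [2..6]): 5
  v3 (boolean): 2
Product = 6 * 5 * 2 = 60

60


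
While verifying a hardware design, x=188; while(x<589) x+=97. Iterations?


Step 1: x goes from 188 toward 589 by 97; the body runs while x<589, so iterations = ceil((bound-start)/step)
Step 2: Distance=401
Step 3: ceil(401/97)=5

5


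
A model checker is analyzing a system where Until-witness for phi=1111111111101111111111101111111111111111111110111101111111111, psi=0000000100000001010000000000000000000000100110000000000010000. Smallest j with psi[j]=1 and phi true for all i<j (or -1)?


(phi U psi) at 0: need smallest j with psi[j]=1 and phi[i]=1 for all i in [0,j).
Scan from step 0:
  step 0: phi=1, psi=0 -> continue
  step 1: phi=1, psi=0 -> continue
  step 2: phi=1, psi=0 -> continue
  step 3: phi=1, psi=0 -> continue
  step 7: psi=1 and phi held for [0,7) -> witness found
Witness step = 7

7


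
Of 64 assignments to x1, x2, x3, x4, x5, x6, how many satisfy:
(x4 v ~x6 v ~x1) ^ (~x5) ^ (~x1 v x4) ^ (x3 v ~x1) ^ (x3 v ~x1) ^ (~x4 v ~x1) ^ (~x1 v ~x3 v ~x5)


CNF with 7 clauses over 6 vars (64 assignments).
An assignment satisfies CNF iff every clause has >=1 true literal.
Check each row (bits = x1,x2,x3,x4,x5,x6; clause T/F shown):
  row 0 [000000]: clauses=TTTTTTT -> 1
  row 1 [000001]: clauses=TTTTTTT -> 1
  row 2 [000010]: clauses=TFTTTTT -> 0
  row 3 [000011]: clauses=TFTTTTT -> 0
  row 4 [000100]: clauses=TTTTTTT -> 1
  (every remaining row is evaluated the same way; all 64 results are listed next)
Full result column, 8 rows per line (x1,x2,x3 fixed per line; x4,x5,x6 runs 000..111 left to right):
  rows 0-7 [x1,x2,x3=000]: 11001100  (ones: 4)
  rows 8-15 [x1,x2,x3=001]: 11001100  (ones: 4)
  rows 16-23 [x1,x2,x3=010]: 11001100  (ones: 4)
  rows 24-31 [x1,x2,x3=011]: 11001100  (ones: 4)
  rows 32-39 [x1,x2,x3=100]: 00000000  (ones: 0)
  rows 40-47 [x1,x2,x3=101]: 00000000  (ones: 0)
  rows 48-55 [x1,x2,x3=110]: 00000000  (ones: 0)
  rows 56-63 [x1,x2,x3=111]: 00000000  (ones: 0)
Satisfying assignments = 4+4+4+4+0+0+0+0 = 16

16


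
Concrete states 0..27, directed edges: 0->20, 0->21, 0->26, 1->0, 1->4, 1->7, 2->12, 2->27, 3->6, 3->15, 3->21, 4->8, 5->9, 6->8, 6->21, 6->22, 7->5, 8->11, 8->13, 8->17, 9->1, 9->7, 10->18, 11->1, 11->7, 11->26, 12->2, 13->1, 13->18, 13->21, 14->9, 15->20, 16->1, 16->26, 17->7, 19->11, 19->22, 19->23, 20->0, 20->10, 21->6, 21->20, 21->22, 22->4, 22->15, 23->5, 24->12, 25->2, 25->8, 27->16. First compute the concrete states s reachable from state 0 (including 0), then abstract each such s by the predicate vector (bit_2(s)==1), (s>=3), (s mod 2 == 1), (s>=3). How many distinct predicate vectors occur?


BFS from 0:
Concrete reachable: {0, 1, 4, 5, 6, 7, 8, 9, 10, 11, 13, 15, 17, 18, 20, 21, 22, 26}
Abstract via predicates (bit_2(s)==1), (s>=3), (s mod 2 == 1), (s>=3):
  (0,0,0,0) <- {0}
  (0,0,1,0) <- {1}
  (0,1,0,1) <- {8, 10, 18, 26}
  (0,1,1,1) <- {9, 11, 17}
  (1,1,0,1) <- {4, 6, 20, 22}
  (1,1,1,1) <- {5, 7, 13, 15, 21}
Distinct abstract states = 6

6


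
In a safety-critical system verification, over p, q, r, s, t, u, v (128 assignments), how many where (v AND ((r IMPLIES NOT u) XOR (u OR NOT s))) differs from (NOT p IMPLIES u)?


F1 = (v AND ((r IMPLIES NOT u) XOR (u OR NOT s)))
F2 = (NOT p IMPLIES u)
Evaluate both on each of 128 rows (bits = p,q,r,s,t,u,v):
  row 0 [0000000]: F1=0 F2=0 -> 0
  row 1 [0000001]: F1=0 F2=0 -> 0
  row 2 [0000010]: F1=0 F2=1 (differ) -> 1
  row 3 [0000011]: F1=0 F2=1 (differ) -> 1
  row 4 [0000100]: F1=0 F2=0 -> 0
  (every remaining row is evaluated the same way; all 128 results are listed next)
Full result column, 8 rows per line (p,q,r,s fixed per line; t,u,v runs 000..111 left to right):
  rows 0-7 [p,q,r,s=0000]: 00110011  (ones: 4)
  rows 8-15 [p,q,r,s=0001]: 01110111  (ones: 6)
  rows 16-23 [p,q,r,s=0010]: 00100010  (ones: 2)
  rows 24-31 [p,q,r,s=0011]: 01100110  (ones: 4)
  rows 32-39 [p,q,r,s=0100]: 00110011  (ones: 4)
  rows 40-47 [p,q,r,s=0101]: 01110111  (ones: 6)
  rows 48-55 [p,q,r,s=0110]: 00100010  (ones: 2)
  rows 56-63 [p,q,r,s=0111]: 01100110  (ones: 4)
  rows 64-71 [p,q,r,s=1000]: 11111111  (ones: 8)
  rows 72-79 [p,q,r,s=1001]: 10111011  (ones: 6)
  rows 80-87 [p,q,r,s=1010]: 11101110  (ones: 6)
  rows 88-95 [p,q,r,s=1011]: 10101010  (ones: 4)
  rows 96-103 [p,q,r,s=1100]: 11111111  (ones: 8)
  rows 104-111 [p,q,r,s=1101]: 10111011  (ones: 6)
  rows 112-119 [p,q,r,s=1110]: 11101110  (ones: 6)
  rows 120-127 [p,q,r,s=1111]: 10101010  (ones: 4)
Disagreements = 4+6+2+4+4+6+2+4+8+6+6+4+8+6+6+4 = 80

80


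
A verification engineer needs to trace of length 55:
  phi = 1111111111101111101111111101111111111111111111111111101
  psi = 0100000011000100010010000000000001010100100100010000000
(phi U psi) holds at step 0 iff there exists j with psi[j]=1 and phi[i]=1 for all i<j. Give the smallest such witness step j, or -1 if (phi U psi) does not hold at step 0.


(phi U psi) at 0: need smallest j with psi[j]=1 and phi[i]=1 for all i in [0,j).
Scan from step 0:
  step 0: phi=1, psi=0 -> continue
  step 1: psi=1 and phi held for [0,1) -> witness found
Witness step = 1

1


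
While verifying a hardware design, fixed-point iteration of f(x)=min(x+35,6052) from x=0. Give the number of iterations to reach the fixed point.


Step 1: x=0, cap=6052, increment=35
Step 2: x grows by 35 each step until capped at 6052; fixed point is x=6052
Step 3: iterations = ceil(6052/35) = 173

173


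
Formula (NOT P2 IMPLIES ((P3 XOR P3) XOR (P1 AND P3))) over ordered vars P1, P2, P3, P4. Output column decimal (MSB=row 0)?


Formula: (NOT P2 IMPLIES ((P3 XOR P3) XOR (P1 AND P3))) over P1, P2, P3, P4 (16 rows)
Evaluate each row (bits = P1,P2,P3,P4, MSB first):
  row 0 [0000]: (NOT 0 IMPLIES ((0 XOR 0) XOR (0 AND 0))) -> 0
  row 1 [0001]: (NOT 0 IMPLIES ((0 XOR 0) XOR (0 AND 0))) -> 0
  row 2 [0010]: (NOT 0 IMPLIES ((1 XOR 1) XOR (0 AND 1))) -> 0
  row 3 [0011]: (NOT 0 IMPLIES ((1 XOR 1) XOR (0 AND 1))) -> 0
  row 4 [0100]: (NOT 1 IMPLIES ((0 XOR 0) XOR (0 AND 0))) -> 1
  row 5 [0101]: (NOT 1 IMPLIES ((0 XOR 0) XOR (0 AND 0))) -> 1
  row 6 [0110]: (NOT 1 IMPLIES ((1 XOR 1) XOR (0 AND 1))) -> 1
  row 7 [0111]: (NOT 1 IMPLIES ((1 XOR 1) XOR (0 AND 1))) -> 1
  row 8 [1000]: (NOT 0 IMPLIES ((0 XOR 0) XOR (1 AND 0))) -> 0
  row 9 [1001]: (NOT 0 IMPLIES ((0 XOR 0) XOR (1 AND 0))) -> 0
  row 10 [1010]: (NOT 0 IMPLIES ((1 XOR 1) XOR (1 AND 1))) -> 1
  row 11 [1011]: (NOT 0 IMPLIES ((1 XOR 1) XOR (1 AND 1))) -> 1
  row 12 [1100]: (NOT 1 IMPLIES ((0 XOR 0) XOR (1 AND 0))) -> 1
  row 13 [1101]: (NOT 1 IMPLIES ((0 XOR 0) XOR (1 AND 0))) -> 1
  row 14 [1110]: (NOT 1 IMPLIES ((1 XOR 1) XOR (1 AND 1))) -> 1
  row 15 [1111]: (NOT 1 IMPLIES ((1 XOR 1) XOR (1 AND 1))) -> 1
Full result column, 4 rows per line (P1,P2 fixed per line; P3,P4 runs 00..11 left to right):
  rows 0-3 [P1,P2=00]: 0000  = hex 0
  rows 4-7 [P1,P2=01]: 1111  = hex F
  rows 8-11 [P1,P2=10]: 0011  = hex 3
  rows 12-15 [P1,P2=11]: 1111  = hex F
Output column (row 0 .. row 15) = 0000111100111111
Output column grouped in 4s = 0000 1111 0011 1111 = 0x0F3F
Convert to decimal digit by digit (value = value*16 + digit):
  0 -> 0
  0*16 + 15 (F) = 15
  15*16 + 3 = 243
  243*16 + 15 (F) = 3903
Decimal = 3903

3903


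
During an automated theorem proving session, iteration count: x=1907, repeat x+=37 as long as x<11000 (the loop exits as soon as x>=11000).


Step 1: x goes from 1907 toward 11000 by 37; the body runs while x<11000, so iterations = ceil((bound-start)/step)
Step 2: Distance=9093
Step 3: ceil(9093/37)=246

246


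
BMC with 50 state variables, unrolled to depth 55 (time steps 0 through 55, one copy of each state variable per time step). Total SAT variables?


BMC unrolls to depth k, creating one copy of each state var for steps 0..k.
Step count = 55 + 1 = 56 (steps 0 through 55)
Vars per step = 50
Total = 50 * 56 = 2800

2800


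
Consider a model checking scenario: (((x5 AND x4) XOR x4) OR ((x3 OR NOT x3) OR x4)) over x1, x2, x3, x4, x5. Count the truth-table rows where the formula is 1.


Formula: (((x5 AND x4) XOR x4) OR ((x3 OR NOT x3) OR x4)) over 5 vars (32 rows)
Evaluate each row (x1, x2, x3, x4, x5 as bits, MSB first):
  row 0 [00000]: (((0 AND 0) XOR 0) OR ((0 OR NOT 0) OR 0)) -> 1
  row 1 [00001]: (((1 AND 0) XOR 0) OR ((0 OR NOT 0) OR 0)) -> 1
  row 2 [00010]: (((0 AND 1) XOR 1) OR ((0 OR NOT 0) OR 1)) -> 1
  row 3 [00011]: (((1 AND 1) XOR 1) OR ((0 OR NOT 0) OR 1)) -> 1
  row 4 [00100]: (((0 AND 0) XOR 0) OR ((1 OR NOT 1) OR 0)) -> 1
  row 5 [00101]: (((1 AND 0) XOR 0) OR ((1 OR NOT 1) OR 0)) -> 1
  row 6 [00110]: (((0 AND 1) XOR 1) OR ((1 OR NOT 1) OR 1)) -> 1
  row 7 [00111]: (((1 AND 1) XOR 1) OR ((1 OR NOT 1) OR 1)) -> 1
  row 8 [01000]: (((0 AND 0) XOR 0) OR ((0 OR NOT 0) OR 0)) -> 1
  row 9 [01001]: (((1 AND 0) XOR 0) OR ((0 OR NOT 0) OR 0)) -> 1
  row 10 [01010]: (((0 AND 1) XOR 1) OR ((0 OR NOT 0) OR 1)) -> 1
  row 11 [01011]: (((1 AND 1) XOR 1) OR ((0 OR NOT 0) OR 1)) -> 1
  row 12 [01100]: (((0 AND 0) XOR 0) OR ((1 OR NOT 1) OR 0)) -> 1
  row 13 [01101]: (((1 AND 0) XOR 0) OR ((1 OR NOT 1) OR 0)) -> 1
  row 14 [01110]: (((0 AND 1) XOR 1) OR ((1 OR NOT 1) OR 1)) -> 1
  row 15 [01111]: (((1 AND 1) XOR 1) OR ((1 OR NOT 1) OR 1)) -> 1
  row 16 [10000]: (((0 AND 0) XOR 0) OR ((0 OR NOT 0) OR 0)) -> 1
  row 17 [10001]: (((1 AND 0) XOR 0) OR ((0 OR NOT 0) OR 0)) -> 1
  row 18 [10010]: (((0 AND 1) XOR 1) OR ((0 OR NOT 0) OR 1)) -> 1
  row 19 [10011]: (((1 AND 1) XOR 1) OR ((0 OR NOT 0) OR 1)) -> 1
  row 20 [10100]: (((0 AND 0) XOR 0) OR ((1 OR NOT 1) OR 0)) -> 1
  row 21 [10101]: (((1 AND 0) XOR 0) OR ((1 OR NOT 1) OR 0)) -> 1
  row 22 [10110]: (((0 AND 1) XOR 1) OR ((1 OR NOT 1) OR 1)) -> 1
  row 23 [10111]: (((1 AND 1) XOR 1) OR ((1 OR NOT 1) OR 1)) -> 1
  row 24 [11000]: (((0 AND 0) XOR 0) OR ((0 OR NOT 0) OR 0)) -> 1
  row 25 [11001]: (((1 AND 0) XOR 0) OR ((0 OR NOT 0) OR 0)) -> 1
  row 26 [11010]: (((0 AND 1) XOR 1) OR ((0 OR NOT 0) OR 1)) -> 1
  row 27 [11011]: (((1 AND 1) XOR 1) OR ((0 OR NOT 0) OR 1)) -> 1
  row 28 [11100]: (((0 AND 0) XOR 0) OR ((1 OR NOT 1) OR 0)) -> 1
  row 29 [11101]: (((1 AND 0) XOR 0) OR ((1 OR NOT 1) OR 0)) -> 1
  row 30 [11110]: (((0 AND 1) XOR 1) OR ((1 OR NOT 1) OR 1)) -> 1
  row 31 [11111]: (((1 AND 1) XOR 1) OR ((1 OR NOT 1) OR 1)) -> 1
Full result column, 8 rows per line (x1,x2 fixed per line; x3,x4,x5 runs 000..111 left to right):
  rows 0-7 [x1,x2=00]: 11111111  (ones: 8)
  rows 8-15 [x1,x2=01]: 11111111  (ones: 8)
  rows 16-23 [x1,x2=10]: 11111111  (ones: 8)
  rows 24-31 [x1,x2=11]: 11111111  (ones: 8)
Count of 1-rows = 8+8+8+8 = 32

32


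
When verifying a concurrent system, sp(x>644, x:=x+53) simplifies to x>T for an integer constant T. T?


Formula: sp(P, x:=E) = exists old_x. (x = E[old_x/x]) AND P[old_x/x] (old_x is the value of x before the assignment; eliminate old_x by solving x = E[old_x/x] for old_x)
Step 1: Precondition P: x>644, i.e. old_x > 644
Step 2: Assignment gives x = old_x + 53, so old_x = x - 53
Step 3: Substitute into P: x - 53 > 644
Step 4: Simplify: x > 644+53 = 697

697


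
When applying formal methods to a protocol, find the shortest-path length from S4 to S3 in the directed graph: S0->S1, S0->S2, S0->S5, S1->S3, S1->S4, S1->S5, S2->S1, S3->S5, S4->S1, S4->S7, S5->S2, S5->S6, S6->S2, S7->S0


BFS layer-by-layer from S4:
  dist 0: {S4}
  dist 1: {S1, S7}
  dist 2: {S0, S3, S5}
  -> S3 reached at distance 2
Shortest path length = 2

2


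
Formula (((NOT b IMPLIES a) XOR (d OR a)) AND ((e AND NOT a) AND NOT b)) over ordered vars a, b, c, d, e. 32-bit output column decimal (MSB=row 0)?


Formula: (((NOT b IMPLIES a) XOR (d OR a)) AND ((e AND NOT a) AND NOT b)) over a, b, c, d, e (32 rows)
Evaluate each row (bits = a,b,c,d,e, MSB first):
  row 0 [00000]: (((NOT 0 IMPLIES 0) XOR (0 OR 0)) AND ((0 AND NOT 0) AND NOT 0)) -> 0
  row 1 [00001]: (((NOT 0 IMPLIES 0) XOR (0 OR 0)) AND ((1 AND NOT 0) AND NOT 0)) -> 0
  row 2 [00010]: (((NOT 0 IMPLIES 0) XOR (1 OR 0)) AND ((0 AND NOT 0) AND NOT 0)) -> 0
  row 3 [00011]: (((NOT 0 IMPLIES 0) XOR (1 OR 0)) AND ((1 AND NOT 0) AND NOT 0)) -> 1
  row 4 [00100]: (((NOT 0 IMPLIES 0) XOR (0 OR 0)) AND ((0 AND NOT 0) AND NOT 0)) -> 0
  row 5 [00101]: (((NOT 0 IMPLIES 0) XOR (0 OR 0)) AND ((1 AND NOT 0) AND NOT 0)) -> 0
  row 6 [00110]: (((NOT 0 IMPLIES 0) XOR (1 OR 0)) AND ((0 AND NOT 0) AND NOT 0)) -> 0
  row 7 [00111]: (((NOT 0 IMPLIES 0) XOR (1 OR 0)) AND ((1 AND NOT 0) AND NOT 0)) -> 1
  row 8 [01000]: (((NOT 1 IMPLIES 0) XOR (0 OR 0)) AND ((0 AND NOT 0) AND NOT 1)) -> 0
  row 9 [01001]: (((NOT 1 IMPLIES 0) XOR (0 OR 0)) AND ((1 AND NOT 0) AND NOT 1)) -> 0
  row 10 [01010]: (((NOT 1 IMPLIES 0) XOR (1 OR 0)) AND ((0 AND NOT 0) AND NOT 1)) -> 0
  row 11 [01011]: (((NOT 1 IMPLIES 0) XOR (1 OR 0)) AND ((1 AND NOT 0) AND NOT 1)) -> 0
  row 12 [01100]: (((NOT 1 IMPLIES 0) XOR (0 OR 0)) AND ((0 AND NOT 0) AND NOT 1)) -> 0
  row 13 [01101]: (((NOT 1 IMPLIES 0) XOR (0 OR 0)) AND ((1 AND NOT 0) AND NOT 1)) -> 0
  row 14 [01110]: (((NOT 1 IMPLIES 0) XOR (1 OR 0)) AND ((0 AND NOT 0) AND NOT 1)) -> 0
  row 15 [01111]: (((NOT 1 IMPLIES 0) XOR (1 OR 0)) AND ((1 AND NOT 0) AND NOT 1)) -> 0
  row 16 [10000]: (((NOT 0 IMPLIES 1) XOR (0 OR 1)) AND ((0 AND NOT 1) AND NOT 0)) -> 0
  row 17 [10001]: (((NOT 0 IMPLIES 1) XOR (0 OR 1)) AND ((1 AND NOT 1) AND NOT 0)) -> 0
  row 18 [10010]: (((NOT 0 IMPLIES 1) XOR (1 OR 1)) AND ((0 AND NOT 1) AND NOT 0)) -> 0
  row 19 [10011]: (((NOT 0 IMPLIES 1) XOR (1 OR 1)) AND ((1 AND NOT 1) AND NOT 0)) -> 0
  row 20 [10100]: (((NOT 0 IMPLIES 1) XOR (0 OR 1)) AND ((0 AND NOT 1) AND NOT 0)) -> 0
  row 21 [10101]: (((NOT 0 IMPLIES 1) XOR (0 OR 1)) AND ((1 AND NOT 1) AND NOT 0)) -> 0
  row 22 [10110]: (((NOT 0 IMPLIES 1) XOR (1 OR 1)) AND ((0 AND NOT 1) AND NOT 0)) -> 0
  row 23 [10111]: (((NOT 0 IMPLIES 1) XOR (1 OR 1)) AND ((1 AND NOT 1) AND NOT 0)) -> 0
  row 24 [11000]: (((NOT 1 IMPLIES 1) XOR (0 OR 1)) AND ((0 AND NOT 1) AND NOT 1)) -> 0
  row 25 [11001]: (((NOT 1 IMPLIES 1) XOR (0 OR 1)) AND ((1 AND NOT 1) AND NOT 1)) -> 0
  row 26 [11010]: (((NOT 1 IMPLIES 1) XOR (1 OR 1)) AND ((0 AND NOT 1) AND NOT 1)) -> 0
  row 27 [11011]: (((NOT 1 IMPLIES 1) XOR (1 OR 1)) AND ((1 AND NOT 1) AND NOT 1)) -> 0
  row 28 [11100]: (((NOT 1 IMPLIES 1) XOR (0 OR 1)) AND ((0 AND NOT 1) AND NOT 1)) -> 0
  row 29 [11101]: (((NOT 1 IMPLIES 1) XOR (0 OR 1)) AND ((1 AND NOT 1) AND NOT 1)) -> 0
  row 30 [11110]: (((NOT 1 IMPLIES 1) XOR (1 OR 1)) AND ((0 AND NOT 1) AND NOT 1)) -> 0
  row 31 [11111]: (((NOT 1 IMPLIES 1) XOR (1 OR 1)) AND ((1 AND NOT 1) AND NOT 1)) -> 0
Full result column, 4 rows per line (a,b,c fixed per line; d,e runs 00..11 left to right):
  rows 0-3 [a,b,c=000]: 0001  = hex 1
  rows 4-7 [a,b,c=001]: 0001  = hex 1
  rows 8-11 [a,b,c=010]: 0000  = hex 0
  rows 12-15 [a,b,c=011]: 0000  = hex 0
  rows 16-19 [a,b,c=100]: 0000  = hex 0
  rows 20-23 [a,b,c=101]: 0000  = hex 0
  rows 24-27 [a,b,c=110]: 0000  = hex 0
  rows 28-31 [a,b,c=111]: 0000  = hex 0
Output column (row 0 .. row 31) = 00010001000000000000000000000000
Output column grouped in 4s = 0001 0001 0000 0000 0000 0000 0000 0000 = 0x11000000
Convert to decimal digit by digit (value = value*16 + digit):
  1 -> 1
  1*16 + 1 = 17
  17*16 + 0 = 272
  272*16 + 0 = 4352
  4352*16 + 0 = 69632
  69632*16 + 0 = 1114112
  1114112*16 + 0 = 17825792
  17825792*16 + 0 = 285212672
Decimal = 285212672

285212672


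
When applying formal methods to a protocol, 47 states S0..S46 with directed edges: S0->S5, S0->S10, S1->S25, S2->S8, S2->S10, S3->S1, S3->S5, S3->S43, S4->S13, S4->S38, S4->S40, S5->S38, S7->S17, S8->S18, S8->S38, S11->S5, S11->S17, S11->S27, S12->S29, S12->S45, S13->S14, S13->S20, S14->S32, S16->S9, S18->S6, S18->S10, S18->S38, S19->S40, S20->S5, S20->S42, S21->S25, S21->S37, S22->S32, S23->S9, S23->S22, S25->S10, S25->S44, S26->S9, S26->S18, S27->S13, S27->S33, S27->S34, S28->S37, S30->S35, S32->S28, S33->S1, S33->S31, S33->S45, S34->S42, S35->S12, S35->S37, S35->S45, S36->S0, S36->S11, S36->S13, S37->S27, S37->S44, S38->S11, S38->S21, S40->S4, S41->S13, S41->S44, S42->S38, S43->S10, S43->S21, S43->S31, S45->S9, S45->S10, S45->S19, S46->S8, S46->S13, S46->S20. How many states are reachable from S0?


BFS from S0:
  layer 0: {S0}
  layer 1: {S5, S10}
  layer 2: {S38}
  layer 3: {S11, S21}
  layer 4: {S17, S25, S27, S37}
  layer 5: {S13, S33, S34, S44}
  layer 6: {S1, S14, S20, S31, S42, S45}
  layer 7: {S9, S19, S32}
  layer 8: {S28, S40}
  layer 9: {S4}
Reachable set: {S0, S1, S4, S5, S9, S10, S11, S13, S14, S17, S19, S20, S21, S25, S27, S28, S31, S32, S33, S34, S37, S38, S40, S42, S44, S45}
Count = 26

26


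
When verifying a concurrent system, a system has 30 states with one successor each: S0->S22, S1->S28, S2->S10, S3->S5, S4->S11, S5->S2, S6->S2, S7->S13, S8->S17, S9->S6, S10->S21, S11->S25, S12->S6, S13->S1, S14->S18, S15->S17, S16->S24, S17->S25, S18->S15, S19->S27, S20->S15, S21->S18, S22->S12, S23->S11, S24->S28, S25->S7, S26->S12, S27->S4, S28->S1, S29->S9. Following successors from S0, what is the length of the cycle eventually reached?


Trace from S0 until a state repeats:
  S0 -> S22 -> S12 -> S6 -> S2 -> S10 -> S21 -> S18 -> S15 -> S17 -> S25 -> S7 -> S13 -> S1 -> S28 -> S1
S1 first seen at step 13, revisited at step 15.
Cycle length = 15 - 13 = 2

2


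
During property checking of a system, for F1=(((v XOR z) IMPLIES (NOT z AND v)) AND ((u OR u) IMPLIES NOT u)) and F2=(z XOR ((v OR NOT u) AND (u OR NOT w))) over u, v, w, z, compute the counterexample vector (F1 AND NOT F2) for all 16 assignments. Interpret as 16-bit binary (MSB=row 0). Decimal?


F1 = (((v XOR z) IMPLIES (NOT z AND v)) AND ((u OR u) IMPLIES NOT u))
F2 = (z XOR ((v OR NOT u) AND (u OR NOT w)))
Counterexample to F1=>F2 is where F1=1 and F2=0.
Evaluate each row (bits = u,v,w,z, MSB first):
  row 0 [0000]: F1=1 F2=1 -> F1&~F2 -> 0
  row 1 [0001]: F1=0 F2=0 -> F1&~F2 -> 0
  row 2 [0010]: F1=1 F2=0 -> F1&~F2 -> 1
  row 3 [0011]: F1=0 F2=1 -> F1&~F2 -> 0
  row 4 [0100]: F1=1 F2=1 -> F1&~F2 -> 0
  row 5 [0101]: F1=1 F2=0 -> F1&~F2 -> 1
  row 6 [0110]: F1=1 F2=0 -> F1&~F2 -> 1
  row 7 [0111]: F1=1 F2=1 -> F1&~F2 -> 0
  row 8 [1000]: F1=0 F2=0 -> F1&~F2 -> 0
  row 9 [1001]: F1=0 F2=1 -> F1&~F2 -> 0
  row 10 [1010]: F1=0 F2=0 -> F1&~F2 -> 0
  row 11 [1011]: F1=0 F2=1 -> F1&~F2 -> 0
  row 12 [1100]: F1=0 F2=1 -> F1&~F2 -> 0
  row 13 [1101]: F1=0 F2=0 -> F1&~F2 -> 0
  row 14 [1110]: F1=0 F2=1 -> F1&~F2 -> 0
  row 15 [1111]: F1=0 F2=0 -> F1&~F2 -> 0
Full result column, 4 rows per line (u,v fixed per line; w,z runs 00..11 left to right):
  rows 0-3 [u,v=00]: 0010  = hex 2
  rows 4-7 [u,v=01]: 0110  = hex 6
  rows 8-11 [u,v=10]: 0000  = hex 0
  rows 12-15 [u,v=11]: 0000  = hex 0
Counterexample vector (row 0 .. row 15) = 0010011000000000
Output column grouped in 4s = 0010 0110 0000 0000 = 0x2600
Convert to decimal digit by digit (value = value*16 + digit):
  2 -> 2
  2*16 + 6 = 38
  38*16 + 0 = 608
  608*16 + 0 = 9728
Decimal = 9728

9728
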